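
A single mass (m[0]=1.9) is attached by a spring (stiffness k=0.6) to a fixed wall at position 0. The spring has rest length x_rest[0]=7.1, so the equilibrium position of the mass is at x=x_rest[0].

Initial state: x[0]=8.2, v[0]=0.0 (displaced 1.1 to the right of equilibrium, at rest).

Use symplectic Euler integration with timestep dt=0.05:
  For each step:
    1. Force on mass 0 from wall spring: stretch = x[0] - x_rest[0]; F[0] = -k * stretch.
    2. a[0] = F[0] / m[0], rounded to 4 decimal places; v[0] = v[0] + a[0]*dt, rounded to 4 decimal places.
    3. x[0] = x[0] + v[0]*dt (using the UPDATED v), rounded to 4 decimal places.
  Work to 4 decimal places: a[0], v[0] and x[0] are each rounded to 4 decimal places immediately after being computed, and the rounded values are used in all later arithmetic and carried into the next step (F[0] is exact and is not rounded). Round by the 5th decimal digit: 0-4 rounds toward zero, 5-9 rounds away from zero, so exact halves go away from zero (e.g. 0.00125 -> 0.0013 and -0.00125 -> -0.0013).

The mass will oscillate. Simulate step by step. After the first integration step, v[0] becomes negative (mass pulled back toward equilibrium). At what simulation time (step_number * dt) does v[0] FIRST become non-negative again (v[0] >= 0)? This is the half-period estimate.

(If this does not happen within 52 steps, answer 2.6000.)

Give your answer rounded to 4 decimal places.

Answer: 2.6000

Derivation:
Step 0: x=[8.2000] v=[0.0000]
Step 1: x=[8.1991] v=[-0.0174]
Step 2: x=[8.1974] v=[-0.0348]
Step 3: x=[8.1948] v=[-0.0521]
Step 4: x=[8.1913] v=[-0.0694]
Step 5: x=[8.1870] v=[-0.0866]
Step 6: x=[8.1818] v=[-0.1038]
Step 7: x=[8.1758] v=[-0.1209]
Step 8: x=[8.1689] v=[-0.1379]
Step 9: x=[8.1612] v=[-0.1548]
Step 10: x=[8.1526] v=[-0.1716]
Step 11: x=[8.1432] v=[-0.1882]
Step 12: x=[8.1330] v=[-0.2047]
Step 13: x=[8.1220] v=[-0.2210]
Step 14: x=[8.1101] v=[-0.2371]
Step 15: x=[8.0974] v=[-0.2531]
Step 16: x=[8.0840] v=[-0.2689]
Step 17: x=[8.0698] v=[-0.2844]
Step 18: x=[8.0548] v=[-0.2997]
Step 19: x=[8.0391] v=[-0.3148]
Step 20: x=[8.0226] v=[-0.3296]
Step 21: x=[8.0054] v=[-0.3442]
Step 22: x=[7.9875] v=[-0.3585]
Step 23: x=[7.9689] v=[-0.3725]
Step 24: x=[7.9496] v=[-0.3862]
Step 25: x=[7.9296] v=[-0.3996]
Step 26: x=[7.9090] v=[-0.4127]
Step 27: x=[7.8877] v=[-0.4255]
Step 28: x=[7.8658] v=[-0.4379]
Step 29: x=[7.8433] v=[-0.4500]
Step 30: x=[7.8202] v=[-0.4617]
Step 31: x=[7.7965] v=[-0.4731]
Step 32: x=[7.7723] v=[-0.4841]
Step 33: x=[7.7476] v=[-0.4947]
Step 34: x=[7.7224] v=[-0.5049]
Step 35: x=[7.6967] v=[-0.5147]
Step 36: x=[7.6705] v=[-0.5241]
Step 37: x=[7.6438] v=[-0.5331]
Step 38: x=[7.6167] v=[-0.5417]
Step 39: x=[7.5892] v=[-0.5499]
Step 40: x=[7.5613] v=[-0.5576]
Step 41: x=[7.5331] v=[-0.5649]
Step 42: x=[7.5045] v=[-0.5717]
Step 43: x=[7.4756] v=[-0.5781]
Step 44: x=[7.4464] v=[-0.5840]
Step 45: x=[7.4169] v=[-0.5895]
Step 46: x=[7.3872] v=[-0.5945]
Step 47: x=[7.3573] v=[-0.5990]
Step 48: x=[7.3271] v=[-0.6031]
Step 49: x=[7.2968] v=[-0.6067]
Step 50: x=[7.2663] v=[-0.6098]
Step 51: x=[7.2357] v=[-0.6124]
Step 52: x=[7.2050] v=[-0.6145]
v[0] did not become non-negative within 52 steps; using fallback time=2.6000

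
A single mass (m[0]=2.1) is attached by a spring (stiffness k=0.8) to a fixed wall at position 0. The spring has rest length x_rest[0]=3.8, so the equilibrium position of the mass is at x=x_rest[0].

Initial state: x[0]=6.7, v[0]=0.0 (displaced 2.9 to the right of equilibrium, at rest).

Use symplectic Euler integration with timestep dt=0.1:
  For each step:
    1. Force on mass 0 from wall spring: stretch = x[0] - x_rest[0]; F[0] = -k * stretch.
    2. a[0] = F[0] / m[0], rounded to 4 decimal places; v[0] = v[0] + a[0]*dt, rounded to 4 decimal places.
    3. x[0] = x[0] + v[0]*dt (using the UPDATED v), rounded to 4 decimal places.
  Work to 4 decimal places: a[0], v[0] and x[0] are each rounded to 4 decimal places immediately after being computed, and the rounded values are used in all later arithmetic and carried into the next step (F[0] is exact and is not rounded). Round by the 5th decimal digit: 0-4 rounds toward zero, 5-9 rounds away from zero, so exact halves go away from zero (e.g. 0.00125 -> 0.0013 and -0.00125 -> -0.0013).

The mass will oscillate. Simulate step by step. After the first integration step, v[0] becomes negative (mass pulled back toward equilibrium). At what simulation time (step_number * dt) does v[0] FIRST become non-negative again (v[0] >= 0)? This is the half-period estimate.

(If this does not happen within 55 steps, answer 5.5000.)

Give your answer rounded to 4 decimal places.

Answer: 5.1000

Derivation:
Step 0: x=[6.7000] v=[0.0000]
Step 1: x=[6.6890] v=[-0.1105]
Step 2: x=[6.6669] v=[-0.2206]
Step 3: x=[6.6339] v=[-0.3298]
Step 4: x=[6.5901] v=[-0.4378]
Step 5: x=[6.5357] v=[-0.5441]
Step 6: x=[6.4709] v=[-0.6483]
Step 7: x=[6.3959] v=[-0.7501]
Step 8: x=[6.3110] v=[-0.8490]
Step 9: x=[6.2165] v=[-0.9447]
Step 10: x=[6.1128] v=[-1.0368]
Step 11: x=[6.0003] v=[-1.1249]
Step 12: x=[5.8794] v=[-1.2087]
Step 13: x=[5.7506] v=[-1.2879]
Step 14: x=[5.6144] v=[-1.3622]
Step 15: x=[5.4713] v=[-1.4313]
Step 16: x=[5.3218] v=[-1.4950]
Step 17: x=[5.1665] v=[-1.5530]
Step 18: x=[5.0060] v=[-1.6051]
Step 19: x=[4.8409] v=[-1.6510]
Step 20: x=[4.6718] v=[-1.6907]
Step 21: x=[4.4994] v=[-1.7239]
Step 22: x=[4.3244] v=[-1.7505]
Step 23: x=[4.1474] v=[-1.7705]
Step 24: x=[3.9690] v=[-1.7837]
Step 25: x=[3.7900] v=[-1.7901]
Step 26: x=[3.6110] v=[-1.7897]
Step 27: x=[3.4328] v=[-1.7825]
Step 28: x=[3.2560] v=[-1.7685]
Step 29: x=[3.0812] v=[-1.7478]
Step 30: x=[2.9092] v=[-1.7204]
Step 31: x=[2.7406] v=[-1.6865]
Step 32: x=[2.5760] v=[-1.6461]
Step 33: x=[2.4161] v=[-1.5995]
Step 34: x=[2.2614] v=[-1.5468]
Step 35: x=[2.1126] v=[-1.4882]
Step 36: x=[1.9702] v=[-1.4239]
Step 37: x=[1.8348] v=[-1.3542]
Step 38: x=[1.7069] v=[-1.2793]
Step 39: x=[1.5869] v=[-1.1996]
Step 40: x=[1.4754] v=[-1.1153]
Step 41: x=[1.3727] v=[-1.0267]
Step 42: x=[1.2793] v=[-0.9342]
Step 43: x=[1.1955] v=[-0.8382]
Step 44: x=[1.1216] v=[-0.7390]
Step 45: x=[1.0579] v=[-0.6370]
Step 46: x=[1.0047] v=[-0.5325]
Step 47: x=[0.9621] v=[-0.4260]
Step 48: x=[0.9303] v=[-0.3179]
Step 49: x=[0.9094] v=[-0.2086]
Step 50: x=[0.8996] v=[-0.0985]
Step 51: x=[0.9008] v=[0.0120]
First v>=0 after going negative at step 51, time=5.1000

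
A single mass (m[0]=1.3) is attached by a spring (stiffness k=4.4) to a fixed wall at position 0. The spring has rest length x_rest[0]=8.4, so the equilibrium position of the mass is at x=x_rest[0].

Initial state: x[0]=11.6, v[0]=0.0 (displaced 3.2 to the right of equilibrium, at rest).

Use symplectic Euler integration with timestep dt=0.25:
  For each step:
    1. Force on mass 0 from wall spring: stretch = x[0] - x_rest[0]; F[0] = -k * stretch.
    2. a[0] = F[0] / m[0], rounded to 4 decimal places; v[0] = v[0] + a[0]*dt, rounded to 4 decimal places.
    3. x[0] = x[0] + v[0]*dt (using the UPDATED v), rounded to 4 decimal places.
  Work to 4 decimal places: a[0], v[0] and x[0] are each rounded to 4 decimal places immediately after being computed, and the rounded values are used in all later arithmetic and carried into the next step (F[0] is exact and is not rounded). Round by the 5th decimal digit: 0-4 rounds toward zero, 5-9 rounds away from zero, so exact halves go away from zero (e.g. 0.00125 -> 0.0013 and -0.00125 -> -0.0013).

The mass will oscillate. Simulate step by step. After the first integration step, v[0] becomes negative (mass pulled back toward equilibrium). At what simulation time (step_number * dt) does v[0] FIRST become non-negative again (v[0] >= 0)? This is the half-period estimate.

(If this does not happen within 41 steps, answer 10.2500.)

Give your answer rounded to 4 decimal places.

Answer: 1.7500

Derivation:
Step 0: x=[11.6000] v=[0.0000]
Step 1: x=[10.9231] v=[-2.7077]
Step 2: x=[9.7125] v=[-4.8426]
Step 3: x=[8.2242] v=[-5.9532]
Step 4: x=[6.7731] v=[-5.8045]
Step 5: x=[5.6661] v=[-4.4279]
Step 6: x=[5.1375] v=[-2.1146]
Step 7: x=[5.2990] v=[0.6460]
First v>=0 after going negative at step 7, time=1.7500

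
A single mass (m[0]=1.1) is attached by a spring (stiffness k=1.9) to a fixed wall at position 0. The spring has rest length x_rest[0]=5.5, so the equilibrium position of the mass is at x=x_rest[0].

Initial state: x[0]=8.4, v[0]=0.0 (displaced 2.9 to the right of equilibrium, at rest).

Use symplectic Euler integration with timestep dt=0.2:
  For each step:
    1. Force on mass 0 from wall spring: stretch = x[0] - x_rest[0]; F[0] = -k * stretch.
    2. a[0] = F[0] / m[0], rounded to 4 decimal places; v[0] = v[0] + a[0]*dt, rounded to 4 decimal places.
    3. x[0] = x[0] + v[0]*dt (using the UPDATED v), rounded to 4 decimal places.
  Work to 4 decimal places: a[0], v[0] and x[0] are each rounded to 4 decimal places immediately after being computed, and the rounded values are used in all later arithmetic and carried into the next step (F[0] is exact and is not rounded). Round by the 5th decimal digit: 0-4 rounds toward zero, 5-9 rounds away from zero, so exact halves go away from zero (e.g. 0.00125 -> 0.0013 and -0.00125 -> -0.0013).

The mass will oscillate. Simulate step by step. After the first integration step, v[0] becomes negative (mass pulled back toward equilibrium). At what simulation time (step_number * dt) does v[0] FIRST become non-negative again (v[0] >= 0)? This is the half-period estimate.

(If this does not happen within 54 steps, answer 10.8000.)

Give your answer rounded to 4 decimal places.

Step 0: x=[8.4000] v=[0.0000]
Step 1: x=[8.1996] v=[-1.0018]
Step 2: x=[7.8127] v=[-1.9344]
Step 3: x=[7.2660] v=[-2.7333]
Step 4: x=[6.5973] v=[-3.3434]
Step 5: x=[5.8528] v=[-3.7225]
Step 6: x=[5.0839] v=[-3.8444]
Step 7: x=[4.3438] v=[-3.7007]
Step 8: x=[3.6835] v=[-3.3013]
Step 9: x=[3.1487] v=[-2.6738]
Step 10: x=[2.7764] v=[-1.8615]
Step 11: x=[2.5923] v=[-0.9206]
Step 12: x=[2.6091] v=[0.0839]
First v>=0 after going negative at step 12, time=2.4000

Answer: 2.4000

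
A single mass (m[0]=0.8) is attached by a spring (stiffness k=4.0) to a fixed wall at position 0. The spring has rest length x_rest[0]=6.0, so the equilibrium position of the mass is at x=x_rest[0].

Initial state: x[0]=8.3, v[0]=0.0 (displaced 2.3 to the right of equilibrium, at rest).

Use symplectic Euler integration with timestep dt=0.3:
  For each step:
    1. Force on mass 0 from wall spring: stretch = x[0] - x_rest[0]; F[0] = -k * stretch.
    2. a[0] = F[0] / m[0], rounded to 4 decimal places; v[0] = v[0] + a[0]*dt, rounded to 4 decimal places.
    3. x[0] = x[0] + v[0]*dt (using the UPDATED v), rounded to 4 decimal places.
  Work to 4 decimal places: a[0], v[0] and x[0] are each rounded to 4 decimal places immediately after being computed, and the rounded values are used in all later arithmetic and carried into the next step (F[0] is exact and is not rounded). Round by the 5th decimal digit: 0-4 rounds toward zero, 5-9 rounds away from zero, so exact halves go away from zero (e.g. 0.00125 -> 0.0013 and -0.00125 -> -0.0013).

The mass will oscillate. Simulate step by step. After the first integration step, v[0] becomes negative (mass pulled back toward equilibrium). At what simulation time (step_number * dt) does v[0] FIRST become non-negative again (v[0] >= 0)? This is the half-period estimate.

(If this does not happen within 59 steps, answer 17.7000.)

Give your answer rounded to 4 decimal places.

Step 0: x=[8.3000] v=[0.0000]
Step 1: x=[7.2650] v=[-3.4500]
Step 2: x=[5.6608] v=[-5.3475]
Step 3: x=[4.2092] v=[-4.8387]
Step 4: x=[3.5635] v=[-2.1525]
Step 5: x=[4.0142] v=[1.5023]
First v>=0 after going negative at step 5, time=1.5000

Answer: 1.5000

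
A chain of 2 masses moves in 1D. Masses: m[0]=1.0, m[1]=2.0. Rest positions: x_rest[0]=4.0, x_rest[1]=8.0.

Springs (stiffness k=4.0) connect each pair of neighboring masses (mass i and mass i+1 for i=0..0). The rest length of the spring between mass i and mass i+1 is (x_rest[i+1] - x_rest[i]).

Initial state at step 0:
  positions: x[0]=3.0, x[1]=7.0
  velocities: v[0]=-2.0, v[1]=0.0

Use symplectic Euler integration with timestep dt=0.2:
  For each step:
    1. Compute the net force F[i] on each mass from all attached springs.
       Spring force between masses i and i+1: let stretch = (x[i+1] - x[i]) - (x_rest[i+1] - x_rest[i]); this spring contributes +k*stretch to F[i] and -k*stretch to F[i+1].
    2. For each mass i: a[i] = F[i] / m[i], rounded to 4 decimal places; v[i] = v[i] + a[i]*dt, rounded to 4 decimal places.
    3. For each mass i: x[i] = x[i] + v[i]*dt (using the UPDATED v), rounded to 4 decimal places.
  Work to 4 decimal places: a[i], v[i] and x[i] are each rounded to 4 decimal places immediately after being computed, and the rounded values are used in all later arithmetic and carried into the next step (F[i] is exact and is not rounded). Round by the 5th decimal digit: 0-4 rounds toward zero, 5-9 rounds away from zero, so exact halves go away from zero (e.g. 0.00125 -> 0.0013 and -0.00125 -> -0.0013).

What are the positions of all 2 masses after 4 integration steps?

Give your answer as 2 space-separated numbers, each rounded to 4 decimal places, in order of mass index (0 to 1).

Step 0: x=[3.0000 7.0000] v=[-2.0000 0.0000]
Step 1: x=[2.6000 7.0000] v=[-2.0000 0.0000]
Step 2: x=[2.2640 6.9680] v=[-1.6800 -0.1600]
Step 3: x=[2.0406 6.8797] v=[-1.1168 -0.4416]
Step 4: x=[1.9515 6.7243] v=[-0.4455 -0.7772]

Answer: 1.9515 6.7243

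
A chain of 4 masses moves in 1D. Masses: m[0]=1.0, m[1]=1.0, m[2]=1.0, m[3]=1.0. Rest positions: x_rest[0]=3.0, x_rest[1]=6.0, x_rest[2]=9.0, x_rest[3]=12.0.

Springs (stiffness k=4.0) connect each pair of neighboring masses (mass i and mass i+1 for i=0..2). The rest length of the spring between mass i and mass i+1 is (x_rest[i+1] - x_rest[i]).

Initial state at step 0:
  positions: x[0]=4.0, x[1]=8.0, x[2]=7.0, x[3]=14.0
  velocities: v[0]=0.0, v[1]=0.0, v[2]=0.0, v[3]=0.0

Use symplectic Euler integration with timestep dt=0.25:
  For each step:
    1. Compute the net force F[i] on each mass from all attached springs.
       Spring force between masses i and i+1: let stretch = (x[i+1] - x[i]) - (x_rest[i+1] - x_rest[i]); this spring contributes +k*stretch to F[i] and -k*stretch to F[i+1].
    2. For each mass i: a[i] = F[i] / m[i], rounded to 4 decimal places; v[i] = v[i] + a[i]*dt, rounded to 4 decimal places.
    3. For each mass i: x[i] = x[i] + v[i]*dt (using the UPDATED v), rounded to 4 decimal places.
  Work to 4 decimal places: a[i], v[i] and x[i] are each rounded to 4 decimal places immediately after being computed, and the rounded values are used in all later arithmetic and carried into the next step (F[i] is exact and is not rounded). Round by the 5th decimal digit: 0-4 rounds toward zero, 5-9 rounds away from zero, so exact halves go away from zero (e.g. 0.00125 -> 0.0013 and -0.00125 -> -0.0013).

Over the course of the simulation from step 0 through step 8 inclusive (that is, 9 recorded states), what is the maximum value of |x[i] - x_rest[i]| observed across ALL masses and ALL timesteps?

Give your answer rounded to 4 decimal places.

Step 0: x=[4.0000 8.0000 7.0000 14.0000] v=[0.0000 0.0000 0.0000 0.0000]
Step 1: x=[4.2500 6.7500 9.0000 13.0000] v=[1.0000 -5.0000 8.0000 -4.0000]
Step 2: x=[4.3750 5.4375 11.4375 11.7500] v=[0.5000 -5.2500 9.7500 -5.0000]
Step 3: x=[4.0156 5.3594 12.4531 11.1719] v=[-1.4375 -0.3125 4.0625 -2.3125]
Step 4: x=[3.2422 6.7188 11.3750 11.6641] v=[-3.0937 5.4374 -4.3124 1.9687]
Step 5: x=[2.5879 8.3731 9.2051 12.8340] v=[-2.6171 6.6170 -8.6795 4.6796]
Step 6: x=[2.6299 8.7891 7.7345 13.8467] v=[0.1681 1.6638 -5.8826 4.0507]
Step 7: x=[3.4617 7.4016 8.0556 14.0813] v=[3.3273 -5.5500 1.2842 0.9385]
Step 8: x=[4.5285 5.1926 9.7196 13.5595] v=[4.2672 -8.8359 6.6559 -2.0872]
Max displacement = 3.4531

Answer: 3.4531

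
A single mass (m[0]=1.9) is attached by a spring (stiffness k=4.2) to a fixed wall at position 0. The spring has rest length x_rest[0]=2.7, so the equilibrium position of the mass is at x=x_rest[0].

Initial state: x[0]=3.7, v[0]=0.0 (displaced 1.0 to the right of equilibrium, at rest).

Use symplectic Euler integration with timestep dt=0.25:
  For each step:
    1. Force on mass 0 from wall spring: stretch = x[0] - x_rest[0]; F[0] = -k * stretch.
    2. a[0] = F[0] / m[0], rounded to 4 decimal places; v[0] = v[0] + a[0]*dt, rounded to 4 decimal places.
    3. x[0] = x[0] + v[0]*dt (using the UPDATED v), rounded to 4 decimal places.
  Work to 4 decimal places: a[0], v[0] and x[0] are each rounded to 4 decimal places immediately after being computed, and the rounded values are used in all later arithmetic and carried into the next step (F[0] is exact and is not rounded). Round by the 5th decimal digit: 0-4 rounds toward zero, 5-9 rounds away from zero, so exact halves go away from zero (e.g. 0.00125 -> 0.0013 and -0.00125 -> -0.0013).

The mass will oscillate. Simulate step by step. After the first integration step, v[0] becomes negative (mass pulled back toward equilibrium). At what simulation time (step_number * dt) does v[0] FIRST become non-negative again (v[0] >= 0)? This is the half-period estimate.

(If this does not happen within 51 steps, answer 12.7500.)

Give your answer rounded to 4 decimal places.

Step 0: x=[3.7000] v=[0.0000]
Step 1: x=[3.5619] v=[-0.5526]
Step 2: x=[3.3047] v=[-1.0289]
Step 3: x=[2.9639] v=[-1.3631]
Step 4: x=[2.5867] v=[-1.5090]
Step 5: x=[2.2251] v=[-1.4464]
Step 6: x=[1.9291] v=[-1.1840]
Step 7: x=[1.7396] v=[-0.7580]
Step 8: x=[1.6828] v=[-0.2273]
Step 9: x=[1.7665] v=[0.3348]
First v>=0 after going negative at step 9, time=2.2500

Answer: 2.2500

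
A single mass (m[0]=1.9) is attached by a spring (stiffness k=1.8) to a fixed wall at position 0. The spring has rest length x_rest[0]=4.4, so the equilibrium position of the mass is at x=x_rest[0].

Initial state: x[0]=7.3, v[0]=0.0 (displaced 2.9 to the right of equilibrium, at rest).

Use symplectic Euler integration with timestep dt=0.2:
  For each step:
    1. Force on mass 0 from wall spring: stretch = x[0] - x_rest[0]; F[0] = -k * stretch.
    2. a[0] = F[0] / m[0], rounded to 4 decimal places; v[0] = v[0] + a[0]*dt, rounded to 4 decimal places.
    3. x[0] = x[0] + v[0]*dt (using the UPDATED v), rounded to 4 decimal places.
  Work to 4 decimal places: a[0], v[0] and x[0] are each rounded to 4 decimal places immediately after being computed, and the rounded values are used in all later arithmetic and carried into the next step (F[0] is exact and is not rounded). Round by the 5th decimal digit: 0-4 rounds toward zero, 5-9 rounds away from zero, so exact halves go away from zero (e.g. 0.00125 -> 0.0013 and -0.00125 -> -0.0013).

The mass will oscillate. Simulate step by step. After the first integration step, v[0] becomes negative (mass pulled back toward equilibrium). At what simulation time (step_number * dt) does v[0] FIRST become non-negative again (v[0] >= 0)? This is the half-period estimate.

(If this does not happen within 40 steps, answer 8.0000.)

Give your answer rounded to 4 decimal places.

Answer: 3.4000

Derivation:
Step 0: x=[7.3000] v=[0.0000]
Step 1: x=[7.1901] v=[-0.5495]
Step 2: x=[6.9745] v=[-1.0782]
Step 3: x=[6.6613] v=[-1.5660]
Step 4: x=[6.2624] v=[-1.9945]
Step 5: x=[5.7929] v=[-2.3474]
Step 6: x=[5.2706] v=[-2.6113]
Step 7: x=[4.7153] v=[-2.7763]
Step 8: x=[4.1481] v=[-2.8360]
Step 9: x=[3.5904] v=[-2.7883]
Step 10: x=[3.0634] v=[-2.6349]
Step 11: x=[2.5871] v=[-2.3816]
Step 12: x=[2.1795] v=[-2.0381]
Step 13: x=[1.8560] v=[-1.6174]
Step 14: x=[1.6289] v=[-1.1354]
Step 15: x=[1.5068] v=[-0.6103]
Step 16: x=[1.4944] v=[-0.0621]
Step 17: x=[1.5921] v=[0.4884]
First v>=0 after going negative at step 17, time=3.4000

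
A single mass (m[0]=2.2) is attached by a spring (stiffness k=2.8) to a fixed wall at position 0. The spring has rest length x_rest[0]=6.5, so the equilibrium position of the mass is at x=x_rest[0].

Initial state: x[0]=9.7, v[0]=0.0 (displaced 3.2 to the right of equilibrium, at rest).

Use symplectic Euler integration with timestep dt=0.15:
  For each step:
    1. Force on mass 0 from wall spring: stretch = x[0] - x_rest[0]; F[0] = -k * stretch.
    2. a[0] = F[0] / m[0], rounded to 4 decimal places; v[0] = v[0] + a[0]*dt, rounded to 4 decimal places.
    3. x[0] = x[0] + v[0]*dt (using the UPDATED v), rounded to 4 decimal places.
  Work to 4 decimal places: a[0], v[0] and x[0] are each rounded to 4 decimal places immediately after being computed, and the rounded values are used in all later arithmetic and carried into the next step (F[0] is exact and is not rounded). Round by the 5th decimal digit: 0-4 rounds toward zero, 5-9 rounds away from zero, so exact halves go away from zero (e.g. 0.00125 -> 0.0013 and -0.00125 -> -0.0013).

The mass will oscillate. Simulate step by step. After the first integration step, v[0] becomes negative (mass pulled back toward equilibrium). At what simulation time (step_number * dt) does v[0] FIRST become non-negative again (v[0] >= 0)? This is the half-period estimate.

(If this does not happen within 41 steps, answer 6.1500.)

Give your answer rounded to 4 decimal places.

Answer: 2.8500

Derivation:
Step 0: x=[9.7000] v=[0.0000]
Step 1: x=[9.6084] v=[-0.6109]
Step 2: x=[9.4278] v=[-1.2043]
Step 3: x=[9.1633] v=[-1.7632]
Step 4: x=[8.8225] v=[-2.2717]
Step 5: x=[8.4152] v=[-2.7151]
Step 6: x=[7.9531] v=[-3.0807]
Step 7: x=[7.4494] v=[-3.3581]
Step 8: x=[6.9185] v=[-3.5393]
Step 9: x=[6.3756] v=[-3.6192]
Step 10: x=[5.8363] v=[-3.5955]
Step 11: x=[5.3160] v=[-3.4688]
Step 12: x=[4.8296] v=[-3.2428]
Step 13: x=[4.3910] v=[-2.9239]
Step 14: x=[4.0128] v=[-2.5213]
Step 15: x=[3.7058] v=[-2.0465]
Step 16: x=[3.4788] v=[-1.5131]
Step 17: x=[3.3384] v=[-0.9363]
Step 18: x=[3.2885] v=[-0.3327]
Step 19: x=[3.3306] v=[0.2804]
First v>=0 after going negative at step 19, time=2.8500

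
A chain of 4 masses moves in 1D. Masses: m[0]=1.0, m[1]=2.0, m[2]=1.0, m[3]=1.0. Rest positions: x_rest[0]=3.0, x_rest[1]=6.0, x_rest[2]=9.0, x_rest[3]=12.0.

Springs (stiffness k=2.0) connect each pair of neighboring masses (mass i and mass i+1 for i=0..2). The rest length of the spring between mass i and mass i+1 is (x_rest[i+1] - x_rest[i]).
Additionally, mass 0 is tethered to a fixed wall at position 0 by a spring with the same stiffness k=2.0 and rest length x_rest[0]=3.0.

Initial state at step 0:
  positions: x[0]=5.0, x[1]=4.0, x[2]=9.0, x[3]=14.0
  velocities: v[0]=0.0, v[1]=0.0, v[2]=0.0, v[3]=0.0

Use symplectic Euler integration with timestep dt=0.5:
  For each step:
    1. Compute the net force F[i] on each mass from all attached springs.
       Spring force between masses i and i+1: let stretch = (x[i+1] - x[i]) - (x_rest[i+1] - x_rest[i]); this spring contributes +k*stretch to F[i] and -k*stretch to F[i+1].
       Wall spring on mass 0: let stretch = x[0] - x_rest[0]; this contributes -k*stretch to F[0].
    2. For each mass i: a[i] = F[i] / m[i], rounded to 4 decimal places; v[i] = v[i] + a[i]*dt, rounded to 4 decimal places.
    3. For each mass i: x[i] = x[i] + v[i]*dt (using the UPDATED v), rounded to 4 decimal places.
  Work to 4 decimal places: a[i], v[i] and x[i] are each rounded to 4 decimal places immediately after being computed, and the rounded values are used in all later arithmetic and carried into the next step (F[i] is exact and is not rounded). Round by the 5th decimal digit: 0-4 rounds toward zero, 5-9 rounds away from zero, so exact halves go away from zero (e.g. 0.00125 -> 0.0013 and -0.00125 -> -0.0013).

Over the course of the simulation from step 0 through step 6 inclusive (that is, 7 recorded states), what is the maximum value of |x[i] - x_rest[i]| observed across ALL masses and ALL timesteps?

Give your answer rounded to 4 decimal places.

Answer: 4.1563

Derivation:
Step 0: x=[5.0000 4.0000 9.0000 14.0000] v=[0.0000 0.0000 0.0000 0.0000]
Step 1: x=[2.0000 5.5000 9.0000 13.0000] v=[-6.0000 3.0000 0.0000 -2.0000]
Step 2: x=[-0.2500 7.0000 9.2500 11.5000] v=[-4.5000 3.0000 0.5000 -3.0000]
Step 3: x=[1.2500 7.2500 9.5000 10.3750] v=[3.0000 0.5000 0.5000 -2.2500]
Step 4: x=[5.1250 6.5625 9.0625 10.3125] v=[7.7500 -1.3750 -0.8750 -0.1250]
Step 5: x=[7.1563 6.1406 8.0000 11.1250] v=[4.0625 -0.8438 -2.1250 1.6250]
Step 6: x=[5.1016 6.4375 7.5703 11.8750] v=[-4.1095 0.5938 -0.8594 1.5000]
Max displacement = 4.1563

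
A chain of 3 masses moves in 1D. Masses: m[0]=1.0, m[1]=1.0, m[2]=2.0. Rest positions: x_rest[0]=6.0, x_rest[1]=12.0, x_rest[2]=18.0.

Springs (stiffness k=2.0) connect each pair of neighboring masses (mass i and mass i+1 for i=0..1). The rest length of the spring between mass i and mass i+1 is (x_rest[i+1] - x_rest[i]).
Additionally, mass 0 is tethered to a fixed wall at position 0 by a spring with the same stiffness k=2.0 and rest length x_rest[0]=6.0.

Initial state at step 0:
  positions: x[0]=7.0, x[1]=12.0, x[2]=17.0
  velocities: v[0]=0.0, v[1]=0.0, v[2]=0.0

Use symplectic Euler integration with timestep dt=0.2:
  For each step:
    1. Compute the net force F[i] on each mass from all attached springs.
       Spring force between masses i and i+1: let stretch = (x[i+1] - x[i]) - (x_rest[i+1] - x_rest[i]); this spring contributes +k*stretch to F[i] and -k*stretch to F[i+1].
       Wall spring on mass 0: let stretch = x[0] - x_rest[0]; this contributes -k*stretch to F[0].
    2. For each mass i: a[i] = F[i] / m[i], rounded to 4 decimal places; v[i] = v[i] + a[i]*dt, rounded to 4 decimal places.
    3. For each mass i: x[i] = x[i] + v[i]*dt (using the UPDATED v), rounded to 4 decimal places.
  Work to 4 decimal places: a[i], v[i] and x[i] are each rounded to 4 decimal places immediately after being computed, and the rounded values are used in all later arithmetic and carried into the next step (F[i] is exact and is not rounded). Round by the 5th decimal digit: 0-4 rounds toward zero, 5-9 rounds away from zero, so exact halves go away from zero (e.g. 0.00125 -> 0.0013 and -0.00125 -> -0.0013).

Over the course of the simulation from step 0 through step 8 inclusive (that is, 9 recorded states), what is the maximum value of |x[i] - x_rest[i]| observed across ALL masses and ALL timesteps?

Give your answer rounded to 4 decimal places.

Answer: 1.1742

Derivation:
Step 0: x=[7.0000 12.0000 17.0000] v=[0.0000 0.0000 0.0000]
Step 1: x=[6.8400 12.0000 17.0400] v=[-0.8000 0.0000 0.2000]
Step 2: x=[6.5456 11.9904 17.1184] v=[-1.4720 -0.0480 0.3920]
Step 3: x=[6.1631 11.9555 17.2317] v=[-1.9123 -0.1747 0.5664]
Step 4: x=[5.7510 11.8793 17.3739] v=[-2.0606 -0.3812 0.7112]
Step 5: x=[5.3691 11.7524 17.5364] v=[-1.9097 -0.6347 0.8123]
Step 6: x=[5.0683 11.5775 17.7075] v=[-1.5040 -0.8744 0.8555]
Step 7: x=[4.8828 11.3723 17.8734] v=[-0.9276 -1.0261 0.8295]
Step 8: x=[4.8258 11.1680 18.0193] v=[-0.2849 -1.0215 0.7293]
Max displacement = 1.1742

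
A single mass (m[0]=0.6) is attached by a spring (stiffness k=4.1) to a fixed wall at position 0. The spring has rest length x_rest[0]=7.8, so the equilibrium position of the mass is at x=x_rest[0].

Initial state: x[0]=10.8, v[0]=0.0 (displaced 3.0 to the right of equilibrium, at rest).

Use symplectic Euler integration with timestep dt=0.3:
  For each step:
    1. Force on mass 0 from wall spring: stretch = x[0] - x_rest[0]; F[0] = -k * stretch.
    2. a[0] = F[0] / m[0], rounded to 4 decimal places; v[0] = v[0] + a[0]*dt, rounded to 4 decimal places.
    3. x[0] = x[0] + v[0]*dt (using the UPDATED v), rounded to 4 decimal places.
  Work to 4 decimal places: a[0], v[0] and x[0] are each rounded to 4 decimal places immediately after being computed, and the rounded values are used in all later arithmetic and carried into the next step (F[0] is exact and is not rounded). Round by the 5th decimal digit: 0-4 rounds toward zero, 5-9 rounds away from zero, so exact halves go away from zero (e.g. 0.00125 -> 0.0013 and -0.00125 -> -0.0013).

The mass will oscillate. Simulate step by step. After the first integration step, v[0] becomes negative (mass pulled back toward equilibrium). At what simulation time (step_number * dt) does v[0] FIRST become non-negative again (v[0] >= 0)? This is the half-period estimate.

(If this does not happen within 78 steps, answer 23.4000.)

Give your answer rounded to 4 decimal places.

Step 0: x=[10.8000] v=[0.0000]
Step 1: x=[8.9550] v=[-6.1500]
Step 2: x=[6.3997] v=[-8.5178]
Step 3: x=[4.7055] v=[-5.6472]
Step 4: x=[4.9145] v=[0.6965]
First v>=0 after going negative at step 4, time=1.2000

Answer: 1.2000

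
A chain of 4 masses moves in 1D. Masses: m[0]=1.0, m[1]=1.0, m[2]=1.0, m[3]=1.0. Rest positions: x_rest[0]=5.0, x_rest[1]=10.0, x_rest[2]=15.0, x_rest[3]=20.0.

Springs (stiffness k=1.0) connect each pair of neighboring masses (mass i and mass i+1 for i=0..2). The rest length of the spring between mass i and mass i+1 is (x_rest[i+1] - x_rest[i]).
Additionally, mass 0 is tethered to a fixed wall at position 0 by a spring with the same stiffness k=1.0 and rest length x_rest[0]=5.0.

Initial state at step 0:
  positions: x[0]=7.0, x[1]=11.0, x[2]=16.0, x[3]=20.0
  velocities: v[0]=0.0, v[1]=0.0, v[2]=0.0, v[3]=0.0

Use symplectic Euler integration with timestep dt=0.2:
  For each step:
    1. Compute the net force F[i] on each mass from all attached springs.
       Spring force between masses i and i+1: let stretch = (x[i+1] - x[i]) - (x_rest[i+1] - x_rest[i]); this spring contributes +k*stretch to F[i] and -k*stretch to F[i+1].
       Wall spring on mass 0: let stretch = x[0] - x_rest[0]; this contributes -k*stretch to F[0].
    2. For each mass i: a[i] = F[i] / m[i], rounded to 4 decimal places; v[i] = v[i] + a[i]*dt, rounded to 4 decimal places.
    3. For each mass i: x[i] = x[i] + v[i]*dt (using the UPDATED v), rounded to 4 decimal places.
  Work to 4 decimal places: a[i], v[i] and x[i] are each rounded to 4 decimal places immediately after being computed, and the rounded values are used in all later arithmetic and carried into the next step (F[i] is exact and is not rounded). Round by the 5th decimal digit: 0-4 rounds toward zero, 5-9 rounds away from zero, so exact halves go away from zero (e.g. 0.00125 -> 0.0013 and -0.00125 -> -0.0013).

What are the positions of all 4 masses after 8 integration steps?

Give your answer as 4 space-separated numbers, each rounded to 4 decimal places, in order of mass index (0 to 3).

Step 0: x=[7.0000 11.0000 16.0000 20.0000] v=[0.0000 0.0000 0.0000 0.0000]
Step 1: x=[6.8800 11.0400 15.9600 20.0400] v=[-0.6000 0.2000 -0.2000 0.2000]
Step 2: x=[6.6512 11.1104 15.8864 20.1168] v=[-1.1440 0.3520 -0.3680 0.3840]
Step 3: x=[6.3347 11.1935 15.7910 20.2244] v=[-1.5824 0.4154 -0.4771 0.5379]
Step 4: x=[5.9592 11.2661 15.6890 20.3546] v=[-1.8776 0.3631 -0.5099 0.6512]
Step 5: x=[5.5576 11.3034 15.5967 20.4982] v=[-2.0081 0.1863 -0.4614 0.7181]
Step 6: x=[5.1635 11.2826 15.5287 20.6458] v=[-1.9705 -0.1042 -0.3398 0.7378]
Step 7: x=[4.8076 11.1868 15.4956 20.7887] v=[-1.7794 -0.4788 -0.1656 0.7144]
Step 8: x=[4.5146 11.0082 15.5019 20.9199] v=[-1.4651 -0.8929 0.0313 0.6558]

Answer: 4.5146 11.0082 15.5019 20.9199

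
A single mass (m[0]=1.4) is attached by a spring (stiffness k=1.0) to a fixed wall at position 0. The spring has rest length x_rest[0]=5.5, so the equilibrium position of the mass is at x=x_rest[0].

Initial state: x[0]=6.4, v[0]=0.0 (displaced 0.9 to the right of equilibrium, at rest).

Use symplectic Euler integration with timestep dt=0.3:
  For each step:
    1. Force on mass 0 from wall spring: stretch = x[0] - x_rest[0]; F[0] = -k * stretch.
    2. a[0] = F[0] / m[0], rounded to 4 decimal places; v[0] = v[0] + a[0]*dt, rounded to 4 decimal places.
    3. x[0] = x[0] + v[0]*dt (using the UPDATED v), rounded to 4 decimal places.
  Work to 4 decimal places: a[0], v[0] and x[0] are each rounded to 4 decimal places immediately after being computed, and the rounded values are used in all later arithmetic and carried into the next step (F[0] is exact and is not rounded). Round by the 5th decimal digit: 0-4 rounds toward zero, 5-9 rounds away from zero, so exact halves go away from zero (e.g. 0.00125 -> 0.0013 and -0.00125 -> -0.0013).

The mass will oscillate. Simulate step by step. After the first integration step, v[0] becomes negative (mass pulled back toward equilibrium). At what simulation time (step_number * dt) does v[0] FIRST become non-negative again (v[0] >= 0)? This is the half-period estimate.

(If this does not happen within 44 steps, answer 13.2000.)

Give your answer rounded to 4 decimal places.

Step 0: x=[6.4000] v=[0.0000]
Step 1: x=[6.3421] v=[-0.1929]
Step 2: x=[6.2301] v=[-0.3734]
Step 3: x=[6.0711] v=[-0.5299]
Step 4: x=[5.8754] v=[-0.6523]
Step 5: x=[5.6556] v=[-0.7327]
Step 6: x=[5.4258] v=[-0.7660]
Step 7: x=[5.2008] v=[-0.7501]
Step 8: x=[4.9950] v=[-0.6860]
Step 9: x=[4.8217] v=[-0.5778]
Step 10: x=[4.6920] v=[-0.4325]
Step 11: x=[4.6142] v=[-0.2594]
Step 12: x=[4.5933] v=[-0.0696]
Step 13: x=[4.6307] v=[0.1247]
First v>=0 after going negative at step 13, time=3.9000

Answer: 3.9000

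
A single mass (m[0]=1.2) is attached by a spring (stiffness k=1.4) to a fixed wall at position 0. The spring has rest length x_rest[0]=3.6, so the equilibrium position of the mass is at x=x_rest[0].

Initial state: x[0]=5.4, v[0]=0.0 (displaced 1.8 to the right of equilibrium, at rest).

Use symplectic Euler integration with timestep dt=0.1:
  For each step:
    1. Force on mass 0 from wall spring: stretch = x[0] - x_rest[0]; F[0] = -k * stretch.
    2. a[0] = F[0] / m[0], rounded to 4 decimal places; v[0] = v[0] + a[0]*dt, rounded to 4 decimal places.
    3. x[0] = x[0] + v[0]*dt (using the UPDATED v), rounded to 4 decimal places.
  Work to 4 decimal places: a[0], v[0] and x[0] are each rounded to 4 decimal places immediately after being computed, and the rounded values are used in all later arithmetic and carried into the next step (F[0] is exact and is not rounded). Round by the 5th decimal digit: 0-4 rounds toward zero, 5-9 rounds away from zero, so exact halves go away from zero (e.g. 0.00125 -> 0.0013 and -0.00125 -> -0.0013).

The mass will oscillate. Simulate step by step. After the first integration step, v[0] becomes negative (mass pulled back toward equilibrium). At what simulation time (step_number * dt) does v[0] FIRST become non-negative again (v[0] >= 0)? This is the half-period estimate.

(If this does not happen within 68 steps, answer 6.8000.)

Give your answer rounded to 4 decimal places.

Answer: 3.0000

Derivation:
Step 0: x=[5.4000] v=[0.0000]
Step 1: x=[5.3790] v=[-0.2100]
Step 2: x=[5.3372] v=[-0.4176]
Step 3: x=[5.2752] v=[-0.6203]
Step 4: x=[5.1936] v=[-0.8157]
Step 5: x=[5.0934] v=[-1.0016]
Step 6: x=[4.9758] v=[-1.1758]
Step 7: x=[4.8422] v=[-1.3363]
Step 8: x=[4.6941] v=[-1.4812]
Step 9: x=[4.5332] v=[-1.6089]
Step 10: x=[4.3614] v=[-1.7178]
Step 11: x=[4.1807] v=[-1.8066]
Step 12: x=[3.9933] v=[-1.8744]
Step 13: x=[3.8013] v=[-1.9203]
Step 14: x=[3.6069] v=[-1.9438]
Step 15: x=[3.4124] v=[-1.9446]
Step 16: x=[3.2201] v=[-1.9227]
Step 17: x=[3.0323] v=[-1.8784]
Step 18: x=[2.8511] v=[-1.8122]
Step 19: x=[2.6786] v=[-1.7248]
Step 20: x=[2.5169] v=[-1.6173]
Step 21: x=[2.3678] v=[-1.4909]
Step 22: x=[2.2331] v=[-1.3471]
Step 23: x=[2.1143] v=[-1.1876]
Step 24: x=[2.0129] v=[-1.0143]
Step 25: x=[1.9300] v=[-0.8291]
Step 26: x=[1.8666] v=[-0.6343]
Step 27: x=[1.8234] v=[-0.4321]
Step 28: x=[1.8009] v=[-0.2248]
Step 29: x=[1.7994] v=[-0.0149]
Step 30: x=[1.8189] v=[0.1952]
First v>=0 after going negative at step 30, time=3.0000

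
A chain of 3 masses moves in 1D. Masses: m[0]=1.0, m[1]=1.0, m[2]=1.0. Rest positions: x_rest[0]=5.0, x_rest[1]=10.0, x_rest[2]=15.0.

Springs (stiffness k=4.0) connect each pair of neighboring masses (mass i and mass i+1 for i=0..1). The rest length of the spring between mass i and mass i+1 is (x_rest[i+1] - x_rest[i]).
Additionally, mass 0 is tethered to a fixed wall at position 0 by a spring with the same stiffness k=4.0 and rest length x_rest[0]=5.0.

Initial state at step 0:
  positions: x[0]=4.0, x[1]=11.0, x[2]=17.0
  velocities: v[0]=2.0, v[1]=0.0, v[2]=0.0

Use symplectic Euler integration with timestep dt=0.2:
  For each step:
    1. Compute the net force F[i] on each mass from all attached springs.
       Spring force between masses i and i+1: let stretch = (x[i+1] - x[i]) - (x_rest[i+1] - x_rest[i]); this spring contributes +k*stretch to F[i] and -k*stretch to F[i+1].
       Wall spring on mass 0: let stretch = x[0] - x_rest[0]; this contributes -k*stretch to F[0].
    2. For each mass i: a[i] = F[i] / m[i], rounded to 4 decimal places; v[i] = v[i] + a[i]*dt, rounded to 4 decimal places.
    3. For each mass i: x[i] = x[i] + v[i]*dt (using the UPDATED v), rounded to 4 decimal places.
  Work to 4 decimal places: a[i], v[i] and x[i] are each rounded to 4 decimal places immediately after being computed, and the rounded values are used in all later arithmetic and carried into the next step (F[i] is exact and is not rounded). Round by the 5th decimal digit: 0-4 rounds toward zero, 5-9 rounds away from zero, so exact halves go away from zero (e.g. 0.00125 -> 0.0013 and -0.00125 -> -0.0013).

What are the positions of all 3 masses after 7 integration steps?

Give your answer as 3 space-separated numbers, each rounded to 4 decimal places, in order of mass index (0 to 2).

Step 0: x=[4.0000 11.0000 17.0000] v=[2.0000 0.0000 0.0000]
Step 1: x=[4.8800 10.8400 16.8400] v=[4.4000 -0.8000 -0.8000]
Step 2: x=[5.9328 10.6864 16.5200] v=[5.2640 -0.7680 -1.6000]
Step 3: x=[6.7969 10.7056 16.0666] v=[4.3206 0.0960 -2.2669]
Step 4: x=[7.1989 10.9572 15.5555] v=[2.0100 1.2578 -2.5557]
Step 5: x=[7.0504 11.3432 15.1086] v=[-0.7425 1.9298 -2.2343]
Step 6: x=[6.4607 11.6448 14.8593] v=[-2.9486 1.5079 -1.2466]
Step 7: x=[5.6667 11.6312 14.8957] v=[-3.9699 -0.0678 0.1818]

Answer: 5.6667 11.6312 14.8957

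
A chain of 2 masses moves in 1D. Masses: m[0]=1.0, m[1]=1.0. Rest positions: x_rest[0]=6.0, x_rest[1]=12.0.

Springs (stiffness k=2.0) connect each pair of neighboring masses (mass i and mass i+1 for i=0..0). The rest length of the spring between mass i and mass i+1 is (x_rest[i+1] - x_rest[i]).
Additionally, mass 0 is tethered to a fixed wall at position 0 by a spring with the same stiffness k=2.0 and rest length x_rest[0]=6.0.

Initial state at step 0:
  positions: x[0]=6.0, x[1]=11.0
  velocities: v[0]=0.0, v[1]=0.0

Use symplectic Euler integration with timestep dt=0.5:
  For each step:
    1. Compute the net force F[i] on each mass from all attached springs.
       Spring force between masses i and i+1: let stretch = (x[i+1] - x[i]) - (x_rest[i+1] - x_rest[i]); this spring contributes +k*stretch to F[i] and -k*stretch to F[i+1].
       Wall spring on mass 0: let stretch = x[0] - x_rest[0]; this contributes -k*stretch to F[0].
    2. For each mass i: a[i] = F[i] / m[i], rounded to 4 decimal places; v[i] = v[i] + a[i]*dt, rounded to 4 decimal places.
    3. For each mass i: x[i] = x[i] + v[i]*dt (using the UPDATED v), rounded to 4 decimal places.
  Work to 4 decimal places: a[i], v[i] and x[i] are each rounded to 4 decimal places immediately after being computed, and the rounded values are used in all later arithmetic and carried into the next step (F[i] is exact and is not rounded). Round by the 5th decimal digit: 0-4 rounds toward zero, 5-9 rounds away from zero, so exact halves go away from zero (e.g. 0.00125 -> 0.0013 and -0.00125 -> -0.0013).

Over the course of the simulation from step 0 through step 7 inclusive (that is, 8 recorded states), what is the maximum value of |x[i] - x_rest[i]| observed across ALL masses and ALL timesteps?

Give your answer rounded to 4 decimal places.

Answer: 1.0548

Derivation:
Step 0: x=[6.0000 11.0000] v=[0.0000 0.0000]
Step 1: x=[5.5000 11.5000] v=[-1.0000 1.0000]
Step 2: x=[5.2500 12.0000] v=[-0.5000 1.0000]
Step 3: x=[5.7500 12.1250] v=[1.0000 0.2500]
Step 4: x=[6.5625 12.0625] v=[1.6250 -0.1250]
Step 5: x=[6.8438 12.2500] v=[0.5625 0.3750]
Step 6: x=[6.4063 12.7344] v=[-0.8751 0.9688]
Step 7: x=[5.9297 13.0548] v=[-0.9533 0.6407]
Max displacement = 1.0548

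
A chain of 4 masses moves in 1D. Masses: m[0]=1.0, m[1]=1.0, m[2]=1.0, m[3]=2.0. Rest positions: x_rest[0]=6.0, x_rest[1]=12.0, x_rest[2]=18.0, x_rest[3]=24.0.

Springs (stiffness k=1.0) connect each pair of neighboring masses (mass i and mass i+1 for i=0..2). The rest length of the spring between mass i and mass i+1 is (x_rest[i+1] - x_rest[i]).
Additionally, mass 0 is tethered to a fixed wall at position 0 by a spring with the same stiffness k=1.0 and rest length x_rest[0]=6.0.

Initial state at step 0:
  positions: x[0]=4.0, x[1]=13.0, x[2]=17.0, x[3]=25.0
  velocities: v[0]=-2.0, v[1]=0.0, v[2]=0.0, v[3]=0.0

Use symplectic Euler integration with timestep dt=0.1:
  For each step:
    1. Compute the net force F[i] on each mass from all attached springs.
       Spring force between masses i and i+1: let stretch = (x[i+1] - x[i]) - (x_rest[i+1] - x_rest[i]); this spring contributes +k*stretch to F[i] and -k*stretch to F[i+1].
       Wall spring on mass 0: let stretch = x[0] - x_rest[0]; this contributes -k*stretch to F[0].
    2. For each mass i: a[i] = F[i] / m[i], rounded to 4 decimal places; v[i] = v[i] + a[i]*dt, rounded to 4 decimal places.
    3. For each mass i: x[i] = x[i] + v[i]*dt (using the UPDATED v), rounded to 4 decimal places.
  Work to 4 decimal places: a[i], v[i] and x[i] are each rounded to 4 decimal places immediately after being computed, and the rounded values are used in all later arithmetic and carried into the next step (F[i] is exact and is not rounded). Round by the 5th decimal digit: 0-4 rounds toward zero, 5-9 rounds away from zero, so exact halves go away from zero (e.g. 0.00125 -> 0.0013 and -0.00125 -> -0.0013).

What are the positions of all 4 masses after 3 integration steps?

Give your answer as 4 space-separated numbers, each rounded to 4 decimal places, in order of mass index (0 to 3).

Step 0: x=[4.0000 13.0000 17.0000 25.0000] v=[-2.0000 0.0000 0.0000 0.0000]
Step 1: x=[3.8500 12.9500 17.0400 24.9900] v=[-1.5000 -0.5000 0.4000 -0.1000]
Step 2: x=[3.7525 12.8499 17.1186 24.9703] v=[-0.9750 -1.0010 0.7860 -0.1975]
Step 3: x=[3.7085 12.7015 17.2330 24.9413] v=[-0.4405 -1.4839 1.1443 -0.2901]

Answer: 3.7085 12.7015 17.2330 24.9413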